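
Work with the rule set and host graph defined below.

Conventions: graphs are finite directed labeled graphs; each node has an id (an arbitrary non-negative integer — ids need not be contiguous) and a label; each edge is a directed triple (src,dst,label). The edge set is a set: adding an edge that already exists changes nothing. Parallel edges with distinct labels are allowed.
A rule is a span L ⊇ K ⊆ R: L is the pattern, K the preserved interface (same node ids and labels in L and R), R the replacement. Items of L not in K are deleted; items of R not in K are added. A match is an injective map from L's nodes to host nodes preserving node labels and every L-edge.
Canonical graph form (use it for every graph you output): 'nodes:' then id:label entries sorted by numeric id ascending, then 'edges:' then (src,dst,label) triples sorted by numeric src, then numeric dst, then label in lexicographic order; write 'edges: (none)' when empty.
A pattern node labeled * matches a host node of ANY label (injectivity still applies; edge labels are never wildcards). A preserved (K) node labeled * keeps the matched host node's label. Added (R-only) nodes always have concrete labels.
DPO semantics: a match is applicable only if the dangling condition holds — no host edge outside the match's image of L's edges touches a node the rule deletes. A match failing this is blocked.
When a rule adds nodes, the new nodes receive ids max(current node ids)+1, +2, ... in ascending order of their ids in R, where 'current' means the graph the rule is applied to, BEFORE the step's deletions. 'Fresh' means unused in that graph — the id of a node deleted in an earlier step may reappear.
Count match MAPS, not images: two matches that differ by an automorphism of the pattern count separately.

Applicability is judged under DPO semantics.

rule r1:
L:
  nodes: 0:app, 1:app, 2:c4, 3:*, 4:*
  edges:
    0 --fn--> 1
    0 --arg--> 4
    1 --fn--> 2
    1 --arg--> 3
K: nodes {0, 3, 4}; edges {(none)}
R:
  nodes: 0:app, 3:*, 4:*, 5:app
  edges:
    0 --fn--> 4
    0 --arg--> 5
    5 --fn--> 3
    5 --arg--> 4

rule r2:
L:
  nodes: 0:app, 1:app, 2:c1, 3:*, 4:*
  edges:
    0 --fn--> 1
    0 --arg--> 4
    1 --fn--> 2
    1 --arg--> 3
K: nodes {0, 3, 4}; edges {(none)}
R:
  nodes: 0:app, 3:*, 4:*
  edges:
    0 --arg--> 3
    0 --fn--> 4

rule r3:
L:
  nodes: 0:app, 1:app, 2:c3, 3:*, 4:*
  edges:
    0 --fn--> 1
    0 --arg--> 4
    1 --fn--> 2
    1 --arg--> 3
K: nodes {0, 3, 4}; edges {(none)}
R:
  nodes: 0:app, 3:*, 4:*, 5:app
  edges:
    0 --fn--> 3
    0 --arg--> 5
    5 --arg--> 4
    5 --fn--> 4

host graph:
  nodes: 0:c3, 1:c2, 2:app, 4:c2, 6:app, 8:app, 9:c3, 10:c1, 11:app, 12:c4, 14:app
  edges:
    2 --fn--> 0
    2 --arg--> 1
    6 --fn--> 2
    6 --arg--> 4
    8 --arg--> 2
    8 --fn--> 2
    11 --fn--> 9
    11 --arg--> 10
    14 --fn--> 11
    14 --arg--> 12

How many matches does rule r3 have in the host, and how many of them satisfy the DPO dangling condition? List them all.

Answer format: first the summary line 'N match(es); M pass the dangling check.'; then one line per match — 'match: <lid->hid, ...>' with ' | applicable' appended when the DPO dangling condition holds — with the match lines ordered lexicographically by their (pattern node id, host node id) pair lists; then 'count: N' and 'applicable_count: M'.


2 match(es); 1 pass the dangling check.
match: 0->6, 1->2, 2->0, 3->1, 4->4
match: 0->14, 1->11, 2->9, 3->10, 4->12 | applicable
count: 2
applicable_count: 1


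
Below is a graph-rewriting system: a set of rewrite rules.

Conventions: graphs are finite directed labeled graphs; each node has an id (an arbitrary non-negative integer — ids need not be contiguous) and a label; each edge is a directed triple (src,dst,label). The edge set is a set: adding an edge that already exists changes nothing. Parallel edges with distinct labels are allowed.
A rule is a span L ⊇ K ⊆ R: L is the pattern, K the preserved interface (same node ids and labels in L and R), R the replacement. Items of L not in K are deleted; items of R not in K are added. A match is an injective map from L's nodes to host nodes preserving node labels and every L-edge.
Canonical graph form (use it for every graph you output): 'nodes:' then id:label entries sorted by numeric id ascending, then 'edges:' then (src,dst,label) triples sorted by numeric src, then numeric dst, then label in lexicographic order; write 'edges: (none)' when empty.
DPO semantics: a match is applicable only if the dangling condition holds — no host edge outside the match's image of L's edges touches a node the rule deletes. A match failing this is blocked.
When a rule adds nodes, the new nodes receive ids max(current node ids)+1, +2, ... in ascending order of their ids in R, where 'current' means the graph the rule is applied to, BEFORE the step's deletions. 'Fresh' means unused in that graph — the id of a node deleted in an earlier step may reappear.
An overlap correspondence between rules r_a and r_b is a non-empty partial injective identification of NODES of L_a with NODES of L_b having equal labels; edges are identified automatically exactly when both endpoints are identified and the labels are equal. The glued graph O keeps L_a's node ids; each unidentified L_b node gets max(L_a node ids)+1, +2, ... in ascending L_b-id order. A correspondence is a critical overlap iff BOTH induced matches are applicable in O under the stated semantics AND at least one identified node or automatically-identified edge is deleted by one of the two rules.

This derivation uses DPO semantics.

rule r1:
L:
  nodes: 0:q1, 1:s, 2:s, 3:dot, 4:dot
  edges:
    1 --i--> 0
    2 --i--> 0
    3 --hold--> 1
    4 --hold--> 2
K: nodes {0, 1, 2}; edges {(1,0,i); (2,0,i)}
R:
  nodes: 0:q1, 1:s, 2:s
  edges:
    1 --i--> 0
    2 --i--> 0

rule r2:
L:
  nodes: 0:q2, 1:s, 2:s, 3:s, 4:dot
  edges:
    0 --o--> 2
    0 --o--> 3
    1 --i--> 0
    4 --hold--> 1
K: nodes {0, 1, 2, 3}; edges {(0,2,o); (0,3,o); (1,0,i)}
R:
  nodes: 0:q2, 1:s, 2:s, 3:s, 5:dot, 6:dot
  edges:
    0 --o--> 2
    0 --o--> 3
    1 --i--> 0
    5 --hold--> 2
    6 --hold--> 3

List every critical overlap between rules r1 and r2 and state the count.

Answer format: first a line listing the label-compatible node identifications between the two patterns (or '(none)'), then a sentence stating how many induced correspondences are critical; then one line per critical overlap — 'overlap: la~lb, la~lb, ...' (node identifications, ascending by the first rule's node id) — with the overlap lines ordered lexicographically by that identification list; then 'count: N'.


label-compatible node identifications between L(r1) and L(r2): 1~1, 1~2, 1~3, 2~1, 2~2, 2~3, 3~4, 4~4
6 of the induced correspondences are critical overlaps of r1 and r2.
overlap: 1~1, 2~2, 3~4
overlap: 1~1, 2~3, 3~4
overlap: 1~1, 3~4
overlap: 1~2, 2~1, 4~4
overlap: 1~3, 2~1, 4~4
overlap: 2~1, 4~4
count: 6


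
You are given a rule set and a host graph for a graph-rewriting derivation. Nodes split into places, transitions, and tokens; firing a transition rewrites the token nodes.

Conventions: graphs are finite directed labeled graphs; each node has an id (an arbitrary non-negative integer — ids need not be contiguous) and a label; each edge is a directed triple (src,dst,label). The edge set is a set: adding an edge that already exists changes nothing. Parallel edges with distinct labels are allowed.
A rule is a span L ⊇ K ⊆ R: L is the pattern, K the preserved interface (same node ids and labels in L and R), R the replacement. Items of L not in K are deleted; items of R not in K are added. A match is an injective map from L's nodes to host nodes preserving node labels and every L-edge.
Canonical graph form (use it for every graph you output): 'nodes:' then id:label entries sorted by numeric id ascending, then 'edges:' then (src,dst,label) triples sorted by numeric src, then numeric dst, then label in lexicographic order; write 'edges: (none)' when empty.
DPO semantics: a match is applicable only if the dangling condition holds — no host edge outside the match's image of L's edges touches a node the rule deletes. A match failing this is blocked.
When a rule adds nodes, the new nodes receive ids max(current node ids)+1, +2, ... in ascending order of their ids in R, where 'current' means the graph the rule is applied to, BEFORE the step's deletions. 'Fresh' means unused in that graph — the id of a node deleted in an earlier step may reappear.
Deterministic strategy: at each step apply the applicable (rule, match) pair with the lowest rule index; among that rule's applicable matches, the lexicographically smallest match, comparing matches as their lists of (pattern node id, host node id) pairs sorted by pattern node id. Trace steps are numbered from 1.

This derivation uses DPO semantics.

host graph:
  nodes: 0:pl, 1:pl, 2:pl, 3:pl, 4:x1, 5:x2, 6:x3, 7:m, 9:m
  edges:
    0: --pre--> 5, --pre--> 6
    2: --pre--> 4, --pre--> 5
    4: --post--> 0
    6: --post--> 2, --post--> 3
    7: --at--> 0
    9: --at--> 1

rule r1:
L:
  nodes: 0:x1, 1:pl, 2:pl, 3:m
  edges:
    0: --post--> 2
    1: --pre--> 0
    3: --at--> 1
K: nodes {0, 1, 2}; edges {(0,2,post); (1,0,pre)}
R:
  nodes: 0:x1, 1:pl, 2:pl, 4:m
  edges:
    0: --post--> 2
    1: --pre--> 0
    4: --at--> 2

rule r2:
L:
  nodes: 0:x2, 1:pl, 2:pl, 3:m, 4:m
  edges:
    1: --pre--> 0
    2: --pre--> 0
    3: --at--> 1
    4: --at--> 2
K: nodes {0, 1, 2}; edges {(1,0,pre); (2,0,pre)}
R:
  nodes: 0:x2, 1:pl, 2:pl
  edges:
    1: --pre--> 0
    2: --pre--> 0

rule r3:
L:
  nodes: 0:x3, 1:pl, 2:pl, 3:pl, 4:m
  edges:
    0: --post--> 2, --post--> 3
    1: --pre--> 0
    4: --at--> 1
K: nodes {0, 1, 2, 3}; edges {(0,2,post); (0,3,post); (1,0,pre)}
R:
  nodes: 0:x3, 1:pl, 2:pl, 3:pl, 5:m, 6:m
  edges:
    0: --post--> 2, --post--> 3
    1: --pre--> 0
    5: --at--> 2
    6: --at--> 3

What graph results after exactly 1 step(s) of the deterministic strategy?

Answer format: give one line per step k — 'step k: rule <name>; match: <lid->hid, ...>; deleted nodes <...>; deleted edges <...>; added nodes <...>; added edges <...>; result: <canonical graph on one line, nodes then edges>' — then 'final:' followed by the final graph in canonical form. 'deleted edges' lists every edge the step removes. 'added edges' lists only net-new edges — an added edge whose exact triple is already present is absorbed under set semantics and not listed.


step 1: rule r3; match: 0->6, 1->0, 2->2, 3->3, 4->7; deleted nodes 7; deleted edges (7,0,at); added nodes 10, 11; added edges (10,2,at); (11,3,at); result: nodes: 0:pl, 1:pl, 2:pl, 3:pl, 4:x1, 5:x2, 6:x3, 9:m, 10:m, 11:m edges: (0,5,pre); (0,6,pre); (2,4,pre); (2,5,pre); (4,0,post); (6,2,post); (6,3,post); (9,1,at); (10,2,at); (11,3,at)
final:
nodes: 0:pl, 1:pl, 2:pl, 3:pl, 4:x1, 5:x2, 6:x3, 9:m, 10:m, 11:m
edges: (0,5,pre); (0,6,pre); (2,4,pre); (2,5,pre); (4,0,post); (6,2,post); (6,3,post); (9,1,at); (10,2,at); (11,3,at)


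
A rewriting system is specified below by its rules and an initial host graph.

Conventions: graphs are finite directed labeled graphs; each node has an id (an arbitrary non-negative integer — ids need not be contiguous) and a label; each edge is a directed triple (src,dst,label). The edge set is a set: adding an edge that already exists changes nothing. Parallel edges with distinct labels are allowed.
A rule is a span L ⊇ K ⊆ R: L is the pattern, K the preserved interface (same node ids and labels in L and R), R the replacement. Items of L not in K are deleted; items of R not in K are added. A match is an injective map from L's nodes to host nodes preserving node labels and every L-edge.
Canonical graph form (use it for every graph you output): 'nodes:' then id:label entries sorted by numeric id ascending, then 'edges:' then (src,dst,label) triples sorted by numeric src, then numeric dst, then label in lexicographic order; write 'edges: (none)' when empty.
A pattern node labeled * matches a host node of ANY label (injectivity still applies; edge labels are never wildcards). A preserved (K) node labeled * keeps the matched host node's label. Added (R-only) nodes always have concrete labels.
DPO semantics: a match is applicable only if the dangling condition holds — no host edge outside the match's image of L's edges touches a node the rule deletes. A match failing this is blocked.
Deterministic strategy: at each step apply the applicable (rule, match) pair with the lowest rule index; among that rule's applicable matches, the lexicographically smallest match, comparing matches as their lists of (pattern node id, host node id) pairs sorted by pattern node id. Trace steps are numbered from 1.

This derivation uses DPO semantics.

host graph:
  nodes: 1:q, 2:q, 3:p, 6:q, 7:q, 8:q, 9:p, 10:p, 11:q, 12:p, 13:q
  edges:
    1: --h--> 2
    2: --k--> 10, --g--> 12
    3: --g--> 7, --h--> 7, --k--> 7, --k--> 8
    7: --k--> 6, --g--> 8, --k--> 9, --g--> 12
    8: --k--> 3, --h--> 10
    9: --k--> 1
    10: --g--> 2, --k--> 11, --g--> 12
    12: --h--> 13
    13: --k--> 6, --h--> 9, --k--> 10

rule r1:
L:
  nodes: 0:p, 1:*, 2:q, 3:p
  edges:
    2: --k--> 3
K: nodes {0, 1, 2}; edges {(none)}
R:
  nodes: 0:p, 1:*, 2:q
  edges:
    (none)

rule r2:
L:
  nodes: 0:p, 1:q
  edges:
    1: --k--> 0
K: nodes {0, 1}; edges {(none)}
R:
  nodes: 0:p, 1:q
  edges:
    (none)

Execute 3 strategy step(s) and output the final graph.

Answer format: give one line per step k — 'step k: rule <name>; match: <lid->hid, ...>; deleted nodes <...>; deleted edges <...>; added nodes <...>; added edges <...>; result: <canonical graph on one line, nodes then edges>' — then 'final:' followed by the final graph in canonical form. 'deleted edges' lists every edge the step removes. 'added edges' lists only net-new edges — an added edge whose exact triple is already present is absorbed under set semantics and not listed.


step 1: rule r2; match: 0->3, 1->8; deleted nodes (none); deleted edges (8,3,k); added nodes (none); added edges (none); result: nodes: 1:q, 2:q, 3:p, 6:q, 7:q, 8:q, 9:p, 10:p, 11:q, 12:p, 13:q edges: (1,2,h); (2,10,k); (2,12,g); (3,7,g); (3,7,h); (3,7,k); (3,8,k); (7,6,k); (7,8,g); (7,9,k); (7,12,g); (8,10,h); (9,1,k); (10,2,g); (10,11,k); (10,12,g); (12,13,h); (13,6,k); (13,9,h); (13,10,k)
step 2: rule r2; match: 0->9, 1->7; deleted nodes (none); deleted edges (7,9,k); added nodes (none); added edges (none); result: nodes: 1:q, 2:q, 3:p, 6:q, 7:q, 8:q, 9:p, 10:p, 11:q, 12:p, 13:q edges: (1,2,h); (2,10,k); (2,12,g); (3,7,g); (3,7,h); (3,7,k); (3,8,k); (7,6,k); (7,8,g); (7,12,g); (8,10,h); (9,1,k); (10,2,g); (10,11,k); (10,12,g); (12,13,h); (13,6,k); (13,9,h); (13,10,k)
step 3: rule r2; match: 0->10, 1->2; deleted nodes (none); deleted edges (2,10,k); added nodes (none); added edges (none); result: nodes: 1:q, 2:q, 3:p, 6:q, 7:q, 8:q, 9:p, 10:p, 11:q, 12:p, 13:q edges: (1,2,h); (2,12,g); (3,7,g); (3,7,h); (3,7,k); (3,8,k); (7,6,k); (7,8,g); (7,12,g); (8,10,h); (9,1,k); (10,2,g); (10,11,k); (10,12,g); (12,13,h); (13,6,k); (13,9,h); (13,10,k)
final:
nodes: 1:q, 2:q, 3:p, 6:q, 7:q, 8:q, 9:p, 10:p, 11:q, 12:p, 13:q
edges: (1,2,h); (2,12,g); (3,7,g); (3,7,h); (3,7,k); (3,8,k); (7,6,k); (7,8,g); (7,12,g); (8,10,h); (9,1,k); (10,2,g); (10,11,k); (10,12,g); (12,13,h); (13,6,k); (13,9,h); (13,10,k)


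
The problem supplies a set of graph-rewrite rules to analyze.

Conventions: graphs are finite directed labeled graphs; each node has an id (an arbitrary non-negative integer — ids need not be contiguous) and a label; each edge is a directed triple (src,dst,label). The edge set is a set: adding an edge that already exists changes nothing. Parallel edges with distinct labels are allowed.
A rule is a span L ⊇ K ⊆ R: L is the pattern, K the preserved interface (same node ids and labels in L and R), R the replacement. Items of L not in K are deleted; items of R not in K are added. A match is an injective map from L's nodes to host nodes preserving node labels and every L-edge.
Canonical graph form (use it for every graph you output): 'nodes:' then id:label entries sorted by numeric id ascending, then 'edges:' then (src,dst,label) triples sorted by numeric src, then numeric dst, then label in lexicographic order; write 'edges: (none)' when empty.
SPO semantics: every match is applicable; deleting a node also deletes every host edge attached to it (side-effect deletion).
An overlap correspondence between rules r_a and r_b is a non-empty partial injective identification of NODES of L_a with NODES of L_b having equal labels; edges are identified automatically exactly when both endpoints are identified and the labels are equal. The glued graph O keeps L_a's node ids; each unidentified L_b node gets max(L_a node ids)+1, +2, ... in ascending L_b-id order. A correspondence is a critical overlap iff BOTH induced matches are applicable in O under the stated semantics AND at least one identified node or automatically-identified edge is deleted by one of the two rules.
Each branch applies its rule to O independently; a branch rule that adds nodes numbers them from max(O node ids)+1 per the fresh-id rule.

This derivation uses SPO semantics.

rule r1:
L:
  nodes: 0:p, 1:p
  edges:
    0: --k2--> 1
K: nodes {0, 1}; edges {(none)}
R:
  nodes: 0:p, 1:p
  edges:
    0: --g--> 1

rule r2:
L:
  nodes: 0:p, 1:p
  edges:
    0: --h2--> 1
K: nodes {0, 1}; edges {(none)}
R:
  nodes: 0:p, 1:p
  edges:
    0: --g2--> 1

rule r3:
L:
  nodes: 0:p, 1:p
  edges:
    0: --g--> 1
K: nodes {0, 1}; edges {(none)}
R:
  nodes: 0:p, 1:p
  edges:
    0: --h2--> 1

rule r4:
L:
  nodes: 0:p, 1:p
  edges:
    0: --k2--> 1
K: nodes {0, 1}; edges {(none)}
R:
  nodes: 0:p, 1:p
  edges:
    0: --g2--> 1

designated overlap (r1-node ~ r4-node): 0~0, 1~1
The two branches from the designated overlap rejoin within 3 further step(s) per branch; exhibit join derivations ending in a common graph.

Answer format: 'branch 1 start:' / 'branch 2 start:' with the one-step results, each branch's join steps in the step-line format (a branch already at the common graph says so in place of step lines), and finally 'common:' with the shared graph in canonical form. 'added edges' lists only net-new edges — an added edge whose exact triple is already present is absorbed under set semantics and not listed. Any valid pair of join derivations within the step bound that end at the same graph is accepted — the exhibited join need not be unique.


branch 1 start:
nodes: 0:p, 1:p
edges: (0,1,g)
branch 2 start:
nodes: 0:p, 1:p
edges: (0,1,g2)
branch 1 step 1: rule r3; match: 0->0, 1->1; deleted nodes (none); deleted edges (0,1,g); added nodes (none); added edges (0,1,h2); result: nodes: 0:p, 1:p edges: (0,1,h2)
branch 1 step 2: rule r2; match: 0->0, 1->1; deleted nodes (none); deleted edges (0,1,h2); added nodes (none); added edges (0,1,g2); result: nodes: 0:p, 1:p edges: (0,1,g2)
branch 2: already at the common graph (0 steps)
common:
nodes: 0:p, 1:p
edges: (0,1,g2)


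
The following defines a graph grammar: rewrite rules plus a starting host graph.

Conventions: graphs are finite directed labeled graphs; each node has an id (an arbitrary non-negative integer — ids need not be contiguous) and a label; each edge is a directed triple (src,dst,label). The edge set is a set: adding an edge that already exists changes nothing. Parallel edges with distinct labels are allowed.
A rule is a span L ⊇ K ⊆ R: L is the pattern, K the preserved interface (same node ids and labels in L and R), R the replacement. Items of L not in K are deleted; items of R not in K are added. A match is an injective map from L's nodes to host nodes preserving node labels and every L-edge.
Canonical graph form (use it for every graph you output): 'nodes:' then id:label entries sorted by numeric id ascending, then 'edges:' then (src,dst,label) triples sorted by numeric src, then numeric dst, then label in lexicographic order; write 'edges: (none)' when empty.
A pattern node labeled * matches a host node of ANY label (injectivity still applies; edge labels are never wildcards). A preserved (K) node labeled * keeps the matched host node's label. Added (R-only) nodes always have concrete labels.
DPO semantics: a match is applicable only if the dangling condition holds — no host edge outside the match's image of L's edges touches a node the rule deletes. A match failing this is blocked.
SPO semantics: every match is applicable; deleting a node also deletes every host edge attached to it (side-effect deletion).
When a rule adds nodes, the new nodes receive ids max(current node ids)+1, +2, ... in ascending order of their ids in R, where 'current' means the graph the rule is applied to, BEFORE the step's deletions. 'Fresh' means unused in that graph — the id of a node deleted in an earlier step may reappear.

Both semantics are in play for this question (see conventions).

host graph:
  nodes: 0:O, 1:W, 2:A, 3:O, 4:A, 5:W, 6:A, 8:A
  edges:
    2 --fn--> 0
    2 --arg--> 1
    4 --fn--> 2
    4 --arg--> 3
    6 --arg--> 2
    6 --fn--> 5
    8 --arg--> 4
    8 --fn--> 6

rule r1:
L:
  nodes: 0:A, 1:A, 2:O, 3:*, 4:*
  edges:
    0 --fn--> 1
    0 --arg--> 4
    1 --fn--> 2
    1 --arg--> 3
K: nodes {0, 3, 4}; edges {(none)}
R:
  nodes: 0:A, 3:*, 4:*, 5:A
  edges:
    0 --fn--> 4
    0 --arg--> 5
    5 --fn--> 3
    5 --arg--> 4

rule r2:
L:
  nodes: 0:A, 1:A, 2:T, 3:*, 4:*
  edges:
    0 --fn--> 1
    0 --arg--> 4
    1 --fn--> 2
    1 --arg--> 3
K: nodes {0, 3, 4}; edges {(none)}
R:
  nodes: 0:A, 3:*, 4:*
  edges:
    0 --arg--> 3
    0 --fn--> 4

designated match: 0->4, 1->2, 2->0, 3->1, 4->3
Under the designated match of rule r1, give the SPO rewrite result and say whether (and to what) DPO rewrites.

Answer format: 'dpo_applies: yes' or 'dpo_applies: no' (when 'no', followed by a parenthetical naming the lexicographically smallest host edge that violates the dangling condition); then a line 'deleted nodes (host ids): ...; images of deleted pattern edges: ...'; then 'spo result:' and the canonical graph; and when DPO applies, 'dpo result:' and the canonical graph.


dpo_applies: no
(the rule deletes node 2, which keeps host edge (6,2,arg) outside the match image — the dangling condition fails, DPO blocks; SPO proceeds and side-deletes such edges)
deleted nodes (host ids): 0, 2; images of deleted pattern edges: (2,0,fn); (2,1,arg); (4,2,fn); (4,3,arg)
spo result:
nodes: 1:W, 3:O, 4:A, 5:W, 6:A, 8:A, 9:A
edges: (4,3,fn); (4,9,arg); (6,5,fn); (8,4,arg); (8,6,fn); (9,1,fn); (9,3,arg)


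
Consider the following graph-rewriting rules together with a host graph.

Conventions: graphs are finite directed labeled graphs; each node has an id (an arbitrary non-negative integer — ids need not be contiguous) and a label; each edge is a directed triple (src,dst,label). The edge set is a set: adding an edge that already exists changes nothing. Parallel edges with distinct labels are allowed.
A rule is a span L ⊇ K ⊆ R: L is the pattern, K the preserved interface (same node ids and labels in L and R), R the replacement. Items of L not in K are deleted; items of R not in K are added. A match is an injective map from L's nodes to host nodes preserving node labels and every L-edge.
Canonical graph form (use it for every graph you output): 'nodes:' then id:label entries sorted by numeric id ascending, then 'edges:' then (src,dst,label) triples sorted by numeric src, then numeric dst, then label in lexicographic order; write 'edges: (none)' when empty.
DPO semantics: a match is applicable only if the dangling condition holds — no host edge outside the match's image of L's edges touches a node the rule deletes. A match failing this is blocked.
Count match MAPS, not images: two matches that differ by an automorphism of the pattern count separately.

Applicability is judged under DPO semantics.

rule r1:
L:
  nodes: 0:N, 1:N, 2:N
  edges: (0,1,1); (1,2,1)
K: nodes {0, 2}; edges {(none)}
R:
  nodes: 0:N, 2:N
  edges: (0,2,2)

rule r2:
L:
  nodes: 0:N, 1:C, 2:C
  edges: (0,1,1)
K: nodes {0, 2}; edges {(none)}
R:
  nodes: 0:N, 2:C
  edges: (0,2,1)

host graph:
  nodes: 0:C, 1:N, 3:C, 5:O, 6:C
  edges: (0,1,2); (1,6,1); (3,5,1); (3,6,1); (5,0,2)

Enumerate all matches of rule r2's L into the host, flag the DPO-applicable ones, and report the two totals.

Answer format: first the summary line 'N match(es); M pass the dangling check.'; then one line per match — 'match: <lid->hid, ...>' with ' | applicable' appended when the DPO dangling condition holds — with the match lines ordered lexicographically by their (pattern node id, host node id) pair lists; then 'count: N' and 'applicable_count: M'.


2 match(es); 0 pass the dangling check.
match: 0->1, 1->6, 2->0
match: 0->1, 1->6, 2->3
count: 2
applicable_count: 0


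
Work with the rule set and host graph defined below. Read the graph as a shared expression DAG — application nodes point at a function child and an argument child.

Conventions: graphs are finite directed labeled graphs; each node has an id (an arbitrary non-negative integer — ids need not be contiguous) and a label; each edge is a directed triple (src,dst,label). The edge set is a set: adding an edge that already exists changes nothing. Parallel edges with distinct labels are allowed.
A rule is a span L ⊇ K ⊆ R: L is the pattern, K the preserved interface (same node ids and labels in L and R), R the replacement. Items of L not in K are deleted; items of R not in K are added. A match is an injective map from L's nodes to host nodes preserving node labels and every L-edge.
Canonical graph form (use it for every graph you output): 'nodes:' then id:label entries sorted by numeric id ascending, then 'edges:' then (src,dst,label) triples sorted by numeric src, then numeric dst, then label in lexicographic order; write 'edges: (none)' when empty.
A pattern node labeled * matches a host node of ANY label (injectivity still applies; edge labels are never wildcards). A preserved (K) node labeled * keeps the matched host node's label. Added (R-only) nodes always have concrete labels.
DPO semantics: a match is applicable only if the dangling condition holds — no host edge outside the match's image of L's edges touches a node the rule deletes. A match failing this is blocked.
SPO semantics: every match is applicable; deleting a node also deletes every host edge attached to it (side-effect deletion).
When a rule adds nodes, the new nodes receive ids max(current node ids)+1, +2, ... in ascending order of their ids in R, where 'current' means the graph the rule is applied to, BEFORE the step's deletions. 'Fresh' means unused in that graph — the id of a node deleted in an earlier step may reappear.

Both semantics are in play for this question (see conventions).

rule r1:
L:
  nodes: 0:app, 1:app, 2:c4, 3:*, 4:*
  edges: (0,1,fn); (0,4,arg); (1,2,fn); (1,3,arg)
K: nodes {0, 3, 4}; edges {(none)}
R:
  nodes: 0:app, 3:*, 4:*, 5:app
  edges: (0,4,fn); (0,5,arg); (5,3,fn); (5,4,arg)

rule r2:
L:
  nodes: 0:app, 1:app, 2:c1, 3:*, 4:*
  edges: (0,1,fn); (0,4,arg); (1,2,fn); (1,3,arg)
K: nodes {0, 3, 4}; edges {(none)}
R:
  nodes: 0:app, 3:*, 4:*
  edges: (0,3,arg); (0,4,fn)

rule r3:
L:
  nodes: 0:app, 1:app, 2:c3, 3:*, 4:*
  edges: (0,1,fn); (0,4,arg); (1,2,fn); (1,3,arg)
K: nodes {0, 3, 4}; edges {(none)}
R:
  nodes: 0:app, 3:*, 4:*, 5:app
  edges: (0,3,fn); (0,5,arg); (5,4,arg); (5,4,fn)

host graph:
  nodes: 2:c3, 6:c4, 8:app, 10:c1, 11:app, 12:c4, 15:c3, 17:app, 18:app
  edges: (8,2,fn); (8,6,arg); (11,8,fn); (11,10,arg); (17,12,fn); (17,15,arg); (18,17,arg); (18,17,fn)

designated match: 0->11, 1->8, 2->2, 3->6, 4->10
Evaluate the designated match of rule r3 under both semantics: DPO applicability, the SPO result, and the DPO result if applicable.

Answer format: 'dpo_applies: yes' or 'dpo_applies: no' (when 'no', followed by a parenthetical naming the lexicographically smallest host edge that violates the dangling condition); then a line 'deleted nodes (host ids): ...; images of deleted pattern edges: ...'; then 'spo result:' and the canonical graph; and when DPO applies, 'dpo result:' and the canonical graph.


dpo_applies: yes
deleted nodes (host ids): 2, 8; images of deleted pattern edges: (8,2,fn); (8,6,arg); (11,8,fn); (11,10,arg)
spo result:
nodes: 6:c4, 10:c1, 11:app, 12:c4, 15:c3, 17:app, 18:app, 19:app
edges: (11,6,fn); (11,19,arg); (17,12,fn); (17,15,arg); (18,17,arg); (18,17,fn); (19,10,arg); (19,10,fn)
dpo result:
nodes: 6:c4, 10:c1, 11:app, 12:c4, 15:c3, 17:app, 18:app, 19:app
edges: (11,6,fn); (11,19,arg); (17,12,fn); (17,15,arg); (18,17,arg); (18,17,fn); (19,10,arg); (19,10,fn)


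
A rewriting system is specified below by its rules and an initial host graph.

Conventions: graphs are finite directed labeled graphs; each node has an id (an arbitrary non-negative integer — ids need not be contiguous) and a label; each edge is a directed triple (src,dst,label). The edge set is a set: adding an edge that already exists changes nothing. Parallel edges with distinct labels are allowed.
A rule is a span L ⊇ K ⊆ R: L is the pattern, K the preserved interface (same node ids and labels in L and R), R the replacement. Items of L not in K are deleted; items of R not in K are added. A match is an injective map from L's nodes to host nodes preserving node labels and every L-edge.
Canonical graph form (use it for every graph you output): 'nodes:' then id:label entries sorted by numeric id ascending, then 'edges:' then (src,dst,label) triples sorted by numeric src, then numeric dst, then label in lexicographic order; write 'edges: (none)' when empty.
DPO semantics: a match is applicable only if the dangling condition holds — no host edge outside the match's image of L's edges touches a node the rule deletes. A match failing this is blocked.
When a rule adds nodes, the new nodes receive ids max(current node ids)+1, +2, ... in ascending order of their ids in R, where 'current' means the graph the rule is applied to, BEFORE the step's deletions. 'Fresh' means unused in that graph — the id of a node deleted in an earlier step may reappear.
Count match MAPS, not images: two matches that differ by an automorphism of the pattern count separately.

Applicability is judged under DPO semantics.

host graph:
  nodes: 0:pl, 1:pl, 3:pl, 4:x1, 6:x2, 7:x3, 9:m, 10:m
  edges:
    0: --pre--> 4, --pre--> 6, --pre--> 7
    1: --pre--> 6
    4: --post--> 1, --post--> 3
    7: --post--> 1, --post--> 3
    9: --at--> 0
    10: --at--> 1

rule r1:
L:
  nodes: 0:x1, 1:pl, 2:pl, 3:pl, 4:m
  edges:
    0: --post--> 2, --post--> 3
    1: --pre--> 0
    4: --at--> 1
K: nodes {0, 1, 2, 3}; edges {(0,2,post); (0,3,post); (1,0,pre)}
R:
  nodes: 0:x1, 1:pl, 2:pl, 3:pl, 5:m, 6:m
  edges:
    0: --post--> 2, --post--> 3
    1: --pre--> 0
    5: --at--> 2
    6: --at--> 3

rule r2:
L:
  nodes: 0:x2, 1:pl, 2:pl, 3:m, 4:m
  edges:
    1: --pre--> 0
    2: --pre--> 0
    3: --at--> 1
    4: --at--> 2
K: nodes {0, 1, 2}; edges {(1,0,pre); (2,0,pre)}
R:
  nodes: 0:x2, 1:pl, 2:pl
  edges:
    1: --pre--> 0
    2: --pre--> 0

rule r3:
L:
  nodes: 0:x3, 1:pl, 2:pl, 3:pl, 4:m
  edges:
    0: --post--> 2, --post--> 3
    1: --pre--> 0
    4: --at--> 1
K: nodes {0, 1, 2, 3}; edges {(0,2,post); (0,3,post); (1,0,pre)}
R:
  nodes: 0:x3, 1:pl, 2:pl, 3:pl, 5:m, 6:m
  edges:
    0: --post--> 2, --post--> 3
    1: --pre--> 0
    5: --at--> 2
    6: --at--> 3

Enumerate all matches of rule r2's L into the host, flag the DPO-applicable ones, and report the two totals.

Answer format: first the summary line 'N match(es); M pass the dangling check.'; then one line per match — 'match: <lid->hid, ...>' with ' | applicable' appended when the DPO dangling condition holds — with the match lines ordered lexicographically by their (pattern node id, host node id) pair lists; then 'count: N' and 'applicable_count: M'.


2 match(es); 2 pass the dangling check.
match: 0->6, 1->0, 2->1, 3->9, 4->10 | applicable
match: 0->6, 1->1, 2->0, 3->10, 4->9 | applicable
count: 2
applicable_count: 2


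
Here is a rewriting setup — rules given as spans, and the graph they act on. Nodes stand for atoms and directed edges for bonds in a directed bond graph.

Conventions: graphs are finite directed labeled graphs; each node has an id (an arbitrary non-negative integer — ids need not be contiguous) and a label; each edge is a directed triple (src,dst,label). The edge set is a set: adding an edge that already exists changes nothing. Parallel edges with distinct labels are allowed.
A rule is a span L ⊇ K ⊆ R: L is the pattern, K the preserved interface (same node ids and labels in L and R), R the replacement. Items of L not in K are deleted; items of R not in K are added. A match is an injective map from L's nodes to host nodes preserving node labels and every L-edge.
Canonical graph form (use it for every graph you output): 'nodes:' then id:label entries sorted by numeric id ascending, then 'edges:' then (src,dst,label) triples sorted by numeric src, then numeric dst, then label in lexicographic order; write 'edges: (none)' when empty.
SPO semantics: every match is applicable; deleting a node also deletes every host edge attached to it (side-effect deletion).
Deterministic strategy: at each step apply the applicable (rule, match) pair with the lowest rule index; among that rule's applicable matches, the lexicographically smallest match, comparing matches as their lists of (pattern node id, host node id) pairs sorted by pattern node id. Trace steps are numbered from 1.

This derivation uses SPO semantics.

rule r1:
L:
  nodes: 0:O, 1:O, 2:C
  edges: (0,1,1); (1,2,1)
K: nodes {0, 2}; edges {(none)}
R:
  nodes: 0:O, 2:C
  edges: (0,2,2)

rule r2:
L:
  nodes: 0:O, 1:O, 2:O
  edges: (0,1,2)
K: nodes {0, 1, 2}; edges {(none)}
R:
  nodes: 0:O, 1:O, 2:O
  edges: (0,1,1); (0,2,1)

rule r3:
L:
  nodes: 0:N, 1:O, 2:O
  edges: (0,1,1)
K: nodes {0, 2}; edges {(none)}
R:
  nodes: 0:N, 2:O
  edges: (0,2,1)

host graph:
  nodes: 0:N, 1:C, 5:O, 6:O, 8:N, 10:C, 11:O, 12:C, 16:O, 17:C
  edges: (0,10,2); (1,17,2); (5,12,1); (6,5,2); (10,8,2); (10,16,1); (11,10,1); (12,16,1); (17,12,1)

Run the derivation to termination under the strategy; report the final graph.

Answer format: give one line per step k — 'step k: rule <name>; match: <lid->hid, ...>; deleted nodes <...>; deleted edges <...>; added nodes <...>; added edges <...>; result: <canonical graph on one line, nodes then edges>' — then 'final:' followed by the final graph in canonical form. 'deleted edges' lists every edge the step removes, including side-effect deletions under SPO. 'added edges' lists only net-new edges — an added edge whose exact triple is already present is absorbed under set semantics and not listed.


step 1: rule r2; match: 0->6, 1->5, 2->11; deleted nodes (none); deleted edges (6,5,2); added nodes (none); added edges (6,5,1); (6,11,1); result: nodes: 0:N, 1:C, 5:O, 6:O, 8:N, 10:C, 11:O, 12:C, 16:O, 17:C edges: (0,10,2); (1,17,2); (5,12,1); (6,5,1); (6,11,1); (10,8,2); (10,16,1); (11,10,1); (12,16,1); (17,12,1)
step 2: rule r1; match: 0->6, 1->5, 2->12; deleted nodes 5; deleted edges (5,12,1); (6,5,1); added nodes (none); added edges (6,12,2); result: nodes: 0:N, 1:C, 6:O, 8:N, 10:C, 11:O, 12:C, 16:O, 17:C edges: (0,10,2); (1,17,2); (6,11,1); (6,12,2); (10,8,2); (10,16,1); (11,10,1); (12,16,1); (17,12,1)
step 3: rule r1; match: 0->6, 1->11, 2->10; deleted nodes 11; deleted edges (6,11,1); (11,10,1); added nodes (none); added edges (6,10,2); result: nodes: 0:N, 1:C, 6:O, 8:N, 10:C, 12:C, 16:O, 17:C edges: (0,10,2); (1,17,2); (6,10,2); (6,12,2); (10,8,2); (10,16,1); (12,16,1); (17,12,1)
final:
nodes: 0:N, 1:C, 6:O, 8:N, 10:C, 12:C, 16:O, 17:C
edges: (0,10,2); (1,17,2); (6,10,2); (6,12,2); (10,8,2); (10,16,1); (12,16,1); (17,12,1)


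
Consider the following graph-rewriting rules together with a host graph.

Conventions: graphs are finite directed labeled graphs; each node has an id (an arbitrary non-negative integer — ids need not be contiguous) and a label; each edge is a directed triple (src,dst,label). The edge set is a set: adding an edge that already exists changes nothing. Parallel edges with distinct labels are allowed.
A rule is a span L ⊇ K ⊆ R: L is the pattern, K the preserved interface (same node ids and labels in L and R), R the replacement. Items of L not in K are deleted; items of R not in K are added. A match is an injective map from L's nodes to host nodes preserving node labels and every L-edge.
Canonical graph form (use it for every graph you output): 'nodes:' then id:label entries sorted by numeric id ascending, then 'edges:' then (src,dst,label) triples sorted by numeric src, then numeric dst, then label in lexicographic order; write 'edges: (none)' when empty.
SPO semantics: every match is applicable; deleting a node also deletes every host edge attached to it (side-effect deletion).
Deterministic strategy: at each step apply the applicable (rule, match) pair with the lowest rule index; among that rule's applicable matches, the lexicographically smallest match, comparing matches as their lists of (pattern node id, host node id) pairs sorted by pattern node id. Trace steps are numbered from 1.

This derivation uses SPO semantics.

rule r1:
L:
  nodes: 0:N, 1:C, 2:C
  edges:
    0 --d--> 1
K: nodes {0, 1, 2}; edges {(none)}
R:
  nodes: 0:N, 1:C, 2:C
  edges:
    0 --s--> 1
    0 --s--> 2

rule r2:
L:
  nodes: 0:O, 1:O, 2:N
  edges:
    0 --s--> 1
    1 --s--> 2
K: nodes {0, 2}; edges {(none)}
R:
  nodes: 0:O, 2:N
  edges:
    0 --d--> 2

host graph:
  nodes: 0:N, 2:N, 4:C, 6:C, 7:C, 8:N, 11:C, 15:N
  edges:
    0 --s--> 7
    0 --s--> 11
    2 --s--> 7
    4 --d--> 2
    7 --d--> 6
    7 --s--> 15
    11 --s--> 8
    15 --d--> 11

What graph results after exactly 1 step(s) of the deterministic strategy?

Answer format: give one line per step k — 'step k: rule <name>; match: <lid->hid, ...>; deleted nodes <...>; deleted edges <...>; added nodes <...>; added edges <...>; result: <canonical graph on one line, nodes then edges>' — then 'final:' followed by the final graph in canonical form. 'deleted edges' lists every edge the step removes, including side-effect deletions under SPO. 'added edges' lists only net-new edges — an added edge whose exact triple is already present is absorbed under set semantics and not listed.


step 1: rule r1; match: 0->15, 1->11, 2->4; deleted nodes (none); deleted edges (15,11,d); added nodes (none); added edges (15,4,s); (15,11,s); result: nodes: 0:N, 2:N, 4:C, 6:C, 7:C, 8:N, 11:C, 15:N edges: (0,7,s); (0,11,s); (2,7,s); (4,2,d); (7,6,d); (7,15,s); (11,8,s); (15,4,s); (15,11,s)
final:
nodes: 0:N, 2:N, 4:C, 6:C, 7:C, 8:N, 11:C, 15:N
edges: (0,7,s); (0,11,s); (2,7,s); (4,2,d); (7,6,d); (7,15,s); (11,8,s); (15,4,s); (15,11,s)


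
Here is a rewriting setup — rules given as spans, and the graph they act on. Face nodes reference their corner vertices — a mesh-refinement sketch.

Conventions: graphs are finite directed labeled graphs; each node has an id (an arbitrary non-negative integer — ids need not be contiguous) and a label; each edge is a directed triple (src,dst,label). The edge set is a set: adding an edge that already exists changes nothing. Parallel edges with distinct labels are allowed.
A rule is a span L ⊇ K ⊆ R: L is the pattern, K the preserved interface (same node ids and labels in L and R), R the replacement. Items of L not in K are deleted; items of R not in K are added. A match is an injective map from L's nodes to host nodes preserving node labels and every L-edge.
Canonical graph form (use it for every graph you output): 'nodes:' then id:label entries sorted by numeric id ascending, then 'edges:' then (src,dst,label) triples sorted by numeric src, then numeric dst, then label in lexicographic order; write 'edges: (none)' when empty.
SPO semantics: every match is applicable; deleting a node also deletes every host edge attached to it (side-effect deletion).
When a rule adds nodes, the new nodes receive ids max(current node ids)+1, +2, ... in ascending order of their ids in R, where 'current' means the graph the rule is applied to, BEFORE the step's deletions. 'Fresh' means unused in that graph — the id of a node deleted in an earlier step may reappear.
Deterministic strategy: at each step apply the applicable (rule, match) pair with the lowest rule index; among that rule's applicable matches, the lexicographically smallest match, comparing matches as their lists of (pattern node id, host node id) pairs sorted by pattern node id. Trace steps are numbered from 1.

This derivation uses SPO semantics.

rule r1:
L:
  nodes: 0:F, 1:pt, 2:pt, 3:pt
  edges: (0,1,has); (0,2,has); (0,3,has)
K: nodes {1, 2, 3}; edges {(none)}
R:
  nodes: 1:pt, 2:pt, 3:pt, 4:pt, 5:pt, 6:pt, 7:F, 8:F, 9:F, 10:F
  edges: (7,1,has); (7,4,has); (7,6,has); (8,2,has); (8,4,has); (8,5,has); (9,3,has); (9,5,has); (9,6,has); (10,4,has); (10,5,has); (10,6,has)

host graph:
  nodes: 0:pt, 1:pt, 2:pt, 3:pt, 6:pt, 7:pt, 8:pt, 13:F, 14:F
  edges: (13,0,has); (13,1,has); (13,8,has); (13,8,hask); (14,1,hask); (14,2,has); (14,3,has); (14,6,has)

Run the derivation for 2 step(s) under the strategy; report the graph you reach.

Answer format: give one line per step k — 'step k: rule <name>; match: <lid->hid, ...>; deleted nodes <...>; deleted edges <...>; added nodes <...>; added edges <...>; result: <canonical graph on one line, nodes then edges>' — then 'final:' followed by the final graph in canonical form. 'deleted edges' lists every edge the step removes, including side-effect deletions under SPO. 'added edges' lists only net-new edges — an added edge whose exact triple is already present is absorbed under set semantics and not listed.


step 1: rule r1; match: 0->13, 1->0, 2->1, 3->8; deleted nodes 13; deleted edges (13,0,has); (13,1,has); (13,8,has); (13,8,hask); added nodes 15, 16, 17, 18, 19, 20, 21; added edges (18,0,has); (18,15,has); (18,17,has); (19,1,has); (19,15,has); (19,16,has); (20,8,has); (20,16,has); (20,17,has); (21,15,has); (21,16,has); (21,17,has); result: nodes: 0:pt, 1:pt, 2:pt, 3:pt, 6:pt, 7:pt, 8:pt, 14:F, 15:pt, 16:pt, 17:pt, 18:F, 19:F, 20:F, 21:F edges: (14,1,hask); (14,2,has); (14,3,has); (14,6,has); (18,0,has); (18,15,has); (18,17,has); (19,1,has); (19,15,has); (19,16,has); (20,8,has); (20,16,has); (20,17,has); (21,15,has); (21,16,has); (21,17,has)
step 2: rule r1; match: 0->14, 1->2, 2->3, 3->6; deleted nodes 14; deleted edges (14,1,hask); (14,2,has); (14,3,has); (14,6,has); added nodes 22, 23, 24, 25, 26, 27, 28; added edges (25,2,has); (25,22,has); (25,24,has); (26,3,has); (26,22,has); (26,23,has); (27,6,has); (27,23,has); (27,24,has); (28,22,has); (28,23,has); (28,24,has); result: nodes: 0:pt, 1:pt, 2:pt, 3:pt, 6:pt, 7:pt, 8:pt, 15:pt, 16:pt, 17:pt, 18:F, 19:F, 20:F, 21:F, 22:pt, 23:pt, 24:pt, 25:F, 26:F, 27:F, 28:F edges: (18,0,has); (18,15,has); (18,17,has); (19,1,has); (19,15,has); (19,16,has); (20,8,has); (20,16,has); (20,17,has); (21,15,has); (21,16,has); (21,17,has); (25,2,has); (25,22,has); (25,24,has); (26,3,has); (26,22,has); (26,23,has); (27,6,has); (27,23,has); (27,24,has); (28,22,has); (28,23,has); (28,24,has)
final:
nodes: 0:pt, 1:pt, 2:pt, 3:pt, 6:pt, 7:pt, 8:pt, 15:pt, 16:pt, 17:pt, 18:F, 19:F, 20:F, 21:F, 22:pt, 23:pt, 24:pt, 25:F, 26:F, 27:F, 28:F
edges: (18,0,has); (18,15,has); (18,17,has); (19,1,has); (19,15,has); (19,16,has); (20,8,has); (20,16,has); (20,17,has); (21,15,has); (21,16,has); (21,17,has); (25,2,has); (25,22,has); (25,24,has); (26,3,has); (26,22,has); (26,23,has); (27,6,has); (27,23,has); (27,24,has); (28,22,has); (28,23,has); (28,24,has)
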